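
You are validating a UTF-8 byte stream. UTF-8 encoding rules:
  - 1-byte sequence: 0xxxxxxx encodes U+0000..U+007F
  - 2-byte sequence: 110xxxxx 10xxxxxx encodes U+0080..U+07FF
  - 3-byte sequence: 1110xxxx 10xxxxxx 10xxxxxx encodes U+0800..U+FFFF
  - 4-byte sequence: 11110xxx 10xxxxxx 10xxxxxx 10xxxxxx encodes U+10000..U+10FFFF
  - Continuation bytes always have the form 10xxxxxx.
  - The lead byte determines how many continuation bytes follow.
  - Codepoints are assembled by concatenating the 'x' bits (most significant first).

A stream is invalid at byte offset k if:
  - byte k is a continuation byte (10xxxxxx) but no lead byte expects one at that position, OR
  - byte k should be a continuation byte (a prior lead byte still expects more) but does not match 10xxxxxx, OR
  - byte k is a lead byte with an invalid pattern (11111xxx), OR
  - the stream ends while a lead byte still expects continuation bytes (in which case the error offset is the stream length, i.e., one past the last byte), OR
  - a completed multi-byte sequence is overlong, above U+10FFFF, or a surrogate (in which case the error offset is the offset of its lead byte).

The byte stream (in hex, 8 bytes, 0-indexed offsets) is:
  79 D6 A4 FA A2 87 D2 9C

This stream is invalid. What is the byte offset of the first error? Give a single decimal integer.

Answer: 3

Derivation:
Byte[0]=79: 1-byte ASCII. cp=U+0079
Byte[1]=D6: 2-byte lead, need 1 cont bytes. acc=0x16
Byte[2]=A4: continuation. acc=(acc<<6)|0x24=0x5A4
Completed: cp=U+05A4 (starts at byte 1)
Byte[3]=FA: INVALID lead byte (not 0xxx/110x/1110/11110)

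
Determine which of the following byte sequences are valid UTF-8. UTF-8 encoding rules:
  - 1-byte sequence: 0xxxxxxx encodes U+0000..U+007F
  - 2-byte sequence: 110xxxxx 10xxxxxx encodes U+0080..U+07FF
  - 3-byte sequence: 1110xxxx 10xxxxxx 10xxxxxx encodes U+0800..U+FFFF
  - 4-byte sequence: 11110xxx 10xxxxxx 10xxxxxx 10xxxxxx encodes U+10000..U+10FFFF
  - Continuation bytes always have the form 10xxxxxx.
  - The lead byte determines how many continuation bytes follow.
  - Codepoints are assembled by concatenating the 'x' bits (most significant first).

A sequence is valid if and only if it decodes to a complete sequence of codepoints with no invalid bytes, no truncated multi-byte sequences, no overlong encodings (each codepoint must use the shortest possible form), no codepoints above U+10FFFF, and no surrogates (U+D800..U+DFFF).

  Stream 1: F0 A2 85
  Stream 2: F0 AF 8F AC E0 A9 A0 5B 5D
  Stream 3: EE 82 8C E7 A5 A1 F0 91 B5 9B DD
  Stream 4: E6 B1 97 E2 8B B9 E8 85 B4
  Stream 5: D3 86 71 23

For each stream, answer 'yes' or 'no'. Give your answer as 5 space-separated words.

Stream 1: error at byte offset 3. INVALID
Stream 2: decodes cleanly. VALID
Stream 3: error at byte offset 11. INVALID
Stream 4: decodes cleanly. VALID
Stream 5: decodes cleanly. VALID

Answer: no yes no yes yes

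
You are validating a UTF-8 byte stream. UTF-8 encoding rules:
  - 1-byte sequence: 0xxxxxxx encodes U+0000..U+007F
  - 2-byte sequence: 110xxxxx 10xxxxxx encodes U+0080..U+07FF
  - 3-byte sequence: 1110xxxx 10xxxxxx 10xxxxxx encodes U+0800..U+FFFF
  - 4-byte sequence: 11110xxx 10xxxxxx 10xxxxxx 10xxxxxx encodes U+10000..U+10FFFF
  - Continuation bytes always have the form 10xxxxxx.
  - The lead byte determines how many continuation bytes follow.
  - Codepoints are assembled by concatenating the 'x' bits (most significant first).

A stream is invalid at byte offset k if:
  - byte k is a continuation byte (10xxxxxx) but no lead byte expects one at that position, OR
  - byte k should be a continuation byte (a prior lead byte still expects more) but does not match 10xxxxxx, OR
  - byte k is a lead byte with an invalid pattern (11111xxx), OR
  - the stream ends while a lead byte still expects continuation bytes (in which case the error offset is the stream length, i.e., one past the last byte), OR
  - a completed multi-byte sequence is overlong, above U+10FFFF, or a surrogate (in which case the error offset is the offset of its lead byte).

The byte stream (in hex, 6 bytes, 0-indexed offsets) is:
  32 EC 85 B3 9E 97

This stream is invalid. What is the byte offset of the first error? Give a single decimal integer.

Answer: 4

Derivation:
Byte[0]=32: 1-byte ASCII. cp=U+0032
Byte[1]=EC: 3-byte lead, need 2 cont bytes. acc=0xC
Byte[2]=85: continuation. acc=(acc<<6)|0x05=0x305
Byte[3]=B3: continuation. acc=(acc<<6)|0x33=0xC173
Completed: cp=U+C173 (starts at byte 1)
Byte[4]=9E: INVALID lead byte (not 0xxx/110x/1110/11110)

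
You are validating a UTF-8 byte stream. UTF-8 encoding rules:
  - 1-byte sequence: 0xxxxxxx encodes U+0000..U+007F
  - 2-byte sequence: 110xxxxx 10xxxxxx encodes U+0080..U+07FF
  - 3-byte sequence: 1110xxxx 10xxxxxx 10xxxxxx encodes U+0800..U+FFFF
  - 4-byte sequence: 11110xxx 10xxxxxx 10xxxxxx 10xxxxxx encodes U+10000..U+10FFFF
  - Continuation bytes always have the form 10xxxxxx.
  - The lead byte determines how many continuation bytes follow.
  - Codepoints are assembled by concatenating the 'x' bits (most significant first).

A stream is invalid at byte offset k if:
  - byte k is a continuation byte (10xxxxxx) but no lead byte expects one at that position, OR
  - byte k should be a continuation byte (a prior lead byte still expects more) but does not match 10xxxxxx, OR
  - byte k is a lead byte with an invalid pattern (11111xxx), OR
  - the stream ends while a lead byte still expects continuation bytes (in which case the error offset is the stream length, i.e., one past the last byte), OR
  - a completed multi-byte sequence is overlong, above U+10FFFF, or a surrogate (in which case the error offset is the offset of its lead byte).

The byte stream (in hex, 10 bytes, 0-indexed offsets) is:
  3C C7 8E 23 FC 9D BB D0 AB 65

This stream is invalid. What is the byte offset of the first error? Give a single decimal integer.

Answer: 4

Derivation:
Byte[0]=3C: 1-byte ASCII. cp=U+003C
Byte[1]=C7: 2-byte lead, need 1 cont bytes. acc=0x7
Byte[2]=8E: continuation. acc=(acc<<6)|0x0E=0x1CE
Completed: cp=U+01CE (starts at byte 1)
Byte[3]=23: 1-byte ASCII. cp=U+0023
Byte[4]=FC: INVALID lead byte (not 0xxx/110x/1110/11110)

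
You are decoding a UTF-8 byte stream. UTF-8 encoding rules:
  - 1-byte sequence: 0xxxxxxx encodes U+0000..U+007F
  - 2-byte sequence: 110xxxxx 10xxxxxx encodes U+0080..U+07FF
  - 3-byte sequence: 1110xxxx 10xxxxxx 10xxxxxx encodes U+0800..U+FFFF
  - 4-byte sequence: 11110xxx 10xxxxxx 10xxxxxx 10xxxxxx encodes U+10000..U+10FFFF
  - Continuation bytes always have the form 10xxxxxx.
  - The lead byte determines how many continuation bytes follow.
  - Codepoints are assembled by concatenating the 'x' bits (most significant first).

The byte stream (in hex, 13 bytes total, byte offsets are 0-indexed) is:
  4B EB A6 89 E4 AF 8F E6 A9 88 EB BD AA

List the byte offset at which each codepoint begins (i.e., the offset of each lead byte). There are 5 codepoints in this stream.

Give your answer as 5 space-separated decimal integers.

Answer: 0 1 4 7 10

Derivation:
Byte[0]=4B: 1-byte ASCII. cp=U+004B
Byte[1]=EB: 3-byte lead, need 2 cont bytes. acc=0xB
Byte[2]=A6: continuation. acc=(acc<<6)|0x26=0x2E6
Byte[3]=89: continuation. acc=(acc<<6)|0x09=0xB989
Completed: cp=U+B989 (starts at byte 1)
Byte[4]=E4: 3-byte lead, need 2 cont bytes. acc=0x4
Byte[5]=AF: continuation. acc=(acc<<6)|0x2F=0x12F
Byte[6]=8F: continuation. acc=(acc<<6)|0x0F=0x4BCF
Completed: cp=U+4BCF (starts at byte 4)
Byte[7]=E6: 3-byte lead, need 2 cont bytes. acc=0x6
Byte[8]=A9: continuation. acc=(acc<<6)|0x29=0x1A9
Byte[9]=88: continuation. acc=(acc<<6)|0x08=0x6A48
Completed: cp=U+6A48 (starts at byte 7)
Byte[10]=EB: 3-byte lead, need 2 cont bytes. acc=0xB
Byte[11]=BD: continuation. acc=(acc<<6)|0x3D=0x2FD
Byte[12]=AA: continuation. acc=(acc<<6)|0x2A=0xBF6A
Completed: cp=U+BF6A (starts at byte 10)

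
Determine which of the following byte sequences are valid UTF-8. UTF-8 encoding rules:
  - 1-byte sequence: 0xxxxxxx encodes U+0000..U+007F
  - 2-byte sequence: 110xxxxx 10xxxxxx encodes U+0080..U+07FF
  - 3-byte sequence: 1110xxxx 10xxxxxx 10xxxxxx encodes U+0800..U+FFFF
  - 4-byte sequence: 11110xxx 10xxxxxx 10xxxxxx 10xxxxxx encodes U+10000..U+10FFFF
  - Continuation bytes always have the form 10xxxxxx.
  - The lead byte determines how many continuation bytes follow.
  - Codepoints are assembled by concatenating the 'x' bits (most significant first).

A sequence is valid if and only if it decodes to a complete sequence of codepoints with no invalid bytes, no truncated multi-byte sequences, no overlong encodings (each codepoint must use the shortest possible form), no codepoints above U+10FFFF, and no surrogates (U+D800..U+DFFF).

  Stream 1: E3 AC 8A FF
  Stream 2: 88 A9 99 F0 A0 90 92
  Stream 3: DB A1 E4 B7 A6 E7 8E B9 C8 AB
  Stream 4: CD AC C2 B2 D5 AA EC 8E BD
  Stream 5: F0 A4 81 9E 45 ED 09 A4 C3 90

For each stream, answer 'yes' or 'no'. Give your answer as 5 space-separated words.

Answer: no no yes yes no

Derivation:
Stream 1: error at byte offset 3. INVALID
Stream 2: error at byte offset 0. INVALID
Stream 3: decodes cleanly. VALID
Stream 4: decodes cleanly. VALID
Stream 5: error at byte offset 6. INVALID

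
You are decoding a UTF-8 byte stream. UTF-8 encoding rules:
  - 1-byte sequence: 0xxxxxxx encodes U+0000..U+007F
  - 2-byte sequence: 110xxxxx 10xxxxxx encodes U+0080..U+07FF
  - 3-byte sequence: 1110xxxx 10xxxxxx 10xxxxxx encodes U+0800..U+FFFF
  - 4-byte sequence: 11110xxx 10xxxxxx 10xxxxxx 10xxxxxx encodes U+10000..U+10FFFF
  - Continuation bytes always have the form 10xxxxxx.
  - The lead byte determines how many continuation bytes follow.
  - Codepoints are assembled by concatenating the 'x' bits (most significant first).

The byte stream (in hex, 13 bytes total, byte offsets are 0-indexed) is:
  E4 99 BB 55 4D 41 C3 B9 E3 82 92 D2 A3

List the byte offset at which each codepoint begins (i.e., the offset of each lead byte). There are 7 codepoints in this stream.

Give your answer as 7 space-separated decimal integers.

Answer: 0 3 4 5 6 8 11

Derivation:
Byte[0]=E4: 3-byte lead, need 2 cont bytes. acc=0x4
Byte[1]=99: continuation. acc=(acc<<6)|0x19=0x119
Byte[2]=BB: continuation. acc=(acc<<6)|0x3B=0x467B
Completed: cp=U+467B (starts at byte 0)
Byte[3]=55: 1-byte ASCII. cp=U+0055
Byte[4]=4D: 1-byte ASCII. cp=U+004D
Byte[5]=41: 1-byte ASCII. cp=U+0041
Byte[6]=C3: 2-byte lead, need 1 cont bytes. acc=0x3
Byte[7]=B9: continuation. acc=(acc<<6)|0x39=0xF9
Completed: cp=U+00F9 (starts at byte 6)
Byte[8]=E3: 3-byte lead, need 2 cont bytes. acc=0x3
Byte[9]=82: continuation. acc=(acc<<6)|0x02=0xC2
Byte[10]=92: continuation. acc=(acc<<6)|0x12=0x3092
Completed: cp=U+3092 (starts at byte 8)
Byte[11]=D2: 2-byte lead, need 1 cont bytes. acc=0x12
Byte[12]=A3: continuation. acc=(acc<<6)|0x23=0x4A3
Completed: cp=U+04A3 (starts at byte 11)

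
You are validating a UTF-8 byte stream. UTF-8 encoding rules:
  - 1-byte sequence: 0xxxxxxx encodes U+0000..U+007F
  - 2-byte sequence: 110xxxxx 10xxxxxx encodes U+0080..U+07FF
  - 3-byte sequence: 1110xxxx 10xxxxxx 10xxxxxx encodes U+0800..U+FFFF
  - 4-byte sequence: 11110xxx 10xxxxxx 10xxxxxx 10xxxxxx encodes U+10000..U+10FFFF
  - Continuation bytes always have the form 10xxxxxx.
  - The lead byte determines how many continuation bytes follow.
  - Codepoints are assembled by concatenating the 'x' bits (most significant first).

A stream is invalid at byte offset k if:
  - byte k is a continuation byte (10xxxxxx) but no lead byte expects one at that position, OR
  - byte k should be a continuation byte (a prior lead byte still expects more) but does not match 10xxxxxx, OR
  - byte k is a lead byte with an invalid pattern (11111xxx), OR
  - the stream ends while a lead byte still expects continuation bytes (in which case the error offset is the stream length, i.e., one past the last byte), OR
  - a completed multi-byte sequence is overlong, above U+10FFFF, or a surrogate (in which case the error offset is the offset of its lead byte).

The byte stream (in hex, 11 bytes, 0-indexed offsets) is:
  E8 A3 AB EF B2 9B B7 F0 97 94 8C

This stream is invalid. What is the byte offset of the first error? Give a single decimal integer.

Byte[0]=E8: 3-byte lead, need 2 cont bytes. acc=0x8
Byte[1]=A3: continuation. acc=(acc<<6)|0x23=0x223
Byte[2]=AB: continuation. acc=(acc<<6)|0x2B=0x88EB
Completed: cp=U+88EB (starts at byte 0)
Byte[3]=EF: 3-byte lead, need 2 cont bytes. acc=0xF
Byte[4]=B2: continuation. acc=(acc<<6)|0x32=0x3F2
Byte[5]=9B: continuation. acc=(acc<<6)|0x1B=0xFC9B
Completed: cp=U+FC9B (starts at byte 3)
Byte[6]=B7: INVALID lead byte (not 0xxx/110x/1110/11110)

Answer: 6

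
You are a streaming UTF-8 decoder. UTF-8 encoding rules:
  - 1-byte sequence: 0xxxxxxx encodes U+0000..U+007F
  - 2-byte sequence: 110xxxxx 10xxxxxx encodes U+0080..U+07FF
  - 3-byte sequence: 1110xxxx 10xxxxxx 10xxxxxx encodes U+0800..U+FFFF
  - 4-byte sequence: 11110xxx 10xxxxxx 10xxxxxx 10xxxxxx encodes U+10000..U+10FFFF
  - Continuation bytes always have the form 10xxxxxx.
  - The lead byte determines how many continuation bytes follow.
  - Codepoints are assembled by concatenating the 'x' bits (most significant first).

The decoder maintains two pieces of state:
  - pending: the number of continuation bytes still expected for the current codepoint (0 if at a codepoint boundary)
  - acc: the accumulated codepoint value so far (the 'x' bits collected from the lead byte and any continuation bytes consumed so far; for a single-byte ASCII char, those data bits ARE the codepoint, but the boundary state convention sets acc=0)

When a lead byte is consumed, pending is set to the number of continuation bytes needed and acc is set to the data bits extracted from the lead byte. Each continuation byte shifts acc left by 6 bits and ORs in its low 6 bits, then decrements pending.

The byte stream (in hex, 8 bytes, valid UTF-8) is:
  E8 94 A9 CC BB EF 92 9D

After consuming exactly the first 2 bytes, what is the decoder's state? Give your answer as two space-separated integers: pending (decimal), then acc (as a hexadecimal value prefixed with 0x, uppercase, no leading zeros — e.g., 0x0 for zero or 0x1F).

Byte[0]=E8: 3-byte lead. pending=2, acc=0x8
Byte[1]=94: continuation. acc=(acc<<6)|0x14=0x214, pending=1

Answer: 1 0x214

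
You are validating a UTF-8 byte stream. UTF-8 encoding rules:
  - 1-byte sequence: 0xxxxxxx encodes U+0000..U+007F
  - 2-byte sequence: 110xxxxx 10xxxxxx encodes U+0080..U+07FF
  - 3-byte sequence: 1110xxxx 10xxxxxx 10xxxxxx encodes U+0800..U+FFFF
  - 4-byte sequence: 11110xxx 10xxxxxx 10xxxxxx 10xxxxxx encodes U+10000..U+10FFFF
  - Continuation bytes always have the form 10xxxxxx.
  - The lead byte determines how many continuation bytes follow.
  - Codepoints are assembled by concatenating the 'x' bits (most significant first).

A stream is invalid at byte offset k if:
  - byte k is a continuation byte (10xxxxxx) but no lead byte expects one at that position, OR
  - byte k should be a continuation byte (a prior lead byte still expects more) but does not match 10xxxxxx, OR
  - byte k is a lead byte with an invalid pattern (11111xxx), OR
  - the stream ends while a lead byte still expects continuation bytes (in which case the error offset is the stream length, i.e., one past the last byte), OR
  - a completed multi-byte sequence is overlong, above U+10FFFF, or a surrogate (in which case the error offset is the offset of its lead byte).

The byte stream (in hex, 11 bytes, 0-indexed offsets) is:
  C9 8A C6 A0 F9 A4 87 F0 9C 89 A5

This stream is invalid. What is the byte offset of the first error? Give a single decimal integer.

Byte[0]=C9: 2-byte lead, need 1 cont bytes. acc=0x9
Byte[1]=8A: continuation. acc=(acc<<6)|0x0A=0x24A
Completed: cp=U+024A (starts at byte 0)
Byte[2]=C6: 2-byte lead, need 1 cont bytes. acc=0x6
Byte[3]=A0: continuation. acc=(acc<<6)|0x20=0x1A0
Completed: cp=U+01A0 (starts at byte 2)
Byte[4]=F9: INVALID lead byte (not 0xxx/110x/1110/11110)

Answer: 4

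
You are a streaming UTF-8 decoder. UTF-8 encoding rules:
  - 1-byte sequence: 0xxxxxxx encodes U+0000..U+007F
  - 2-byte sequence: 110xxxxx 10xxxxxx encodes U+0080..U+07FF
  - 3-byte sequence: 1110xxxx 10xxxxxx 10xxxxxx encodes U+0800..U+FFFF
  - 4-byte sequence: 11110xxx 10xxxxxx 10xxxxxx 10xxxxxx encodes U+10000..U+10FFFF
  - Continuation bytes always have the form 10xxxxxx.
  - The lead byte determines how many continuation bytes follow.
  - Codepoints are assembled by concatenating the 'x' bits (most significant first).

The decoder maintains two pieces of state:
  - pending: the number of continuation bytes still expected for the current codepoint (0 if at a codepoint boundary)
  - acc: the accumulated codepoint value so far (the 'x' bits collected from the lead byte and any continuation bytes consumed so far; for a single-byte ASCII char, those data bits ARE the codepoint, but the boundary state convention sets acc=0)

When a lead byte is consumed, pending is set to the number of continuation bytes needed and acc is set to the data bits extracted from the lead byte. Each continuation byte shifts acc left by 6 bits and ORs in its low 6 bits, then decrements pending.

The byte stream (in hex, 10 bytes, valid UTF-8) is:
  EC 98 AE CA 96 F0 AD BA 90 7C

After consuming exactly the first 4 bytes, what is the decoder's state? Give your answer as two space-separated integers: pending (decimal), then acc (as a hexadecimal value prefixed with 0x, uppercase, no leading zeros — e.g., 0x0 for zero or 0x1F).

Byte[0]=EC: 3-byte lead. pending=2, acc=0xC
Byte[1]=98: continuation. acc=(acc<<6)|0x18=0x318, pending=1
Byte[2]=AE: continuation. acc=(acc<<6)|0x2E=0xC62E, pending=0
Byte[3]=CA: 2-byte lead. pending=1, acc=0xA

Answer: 1 0xA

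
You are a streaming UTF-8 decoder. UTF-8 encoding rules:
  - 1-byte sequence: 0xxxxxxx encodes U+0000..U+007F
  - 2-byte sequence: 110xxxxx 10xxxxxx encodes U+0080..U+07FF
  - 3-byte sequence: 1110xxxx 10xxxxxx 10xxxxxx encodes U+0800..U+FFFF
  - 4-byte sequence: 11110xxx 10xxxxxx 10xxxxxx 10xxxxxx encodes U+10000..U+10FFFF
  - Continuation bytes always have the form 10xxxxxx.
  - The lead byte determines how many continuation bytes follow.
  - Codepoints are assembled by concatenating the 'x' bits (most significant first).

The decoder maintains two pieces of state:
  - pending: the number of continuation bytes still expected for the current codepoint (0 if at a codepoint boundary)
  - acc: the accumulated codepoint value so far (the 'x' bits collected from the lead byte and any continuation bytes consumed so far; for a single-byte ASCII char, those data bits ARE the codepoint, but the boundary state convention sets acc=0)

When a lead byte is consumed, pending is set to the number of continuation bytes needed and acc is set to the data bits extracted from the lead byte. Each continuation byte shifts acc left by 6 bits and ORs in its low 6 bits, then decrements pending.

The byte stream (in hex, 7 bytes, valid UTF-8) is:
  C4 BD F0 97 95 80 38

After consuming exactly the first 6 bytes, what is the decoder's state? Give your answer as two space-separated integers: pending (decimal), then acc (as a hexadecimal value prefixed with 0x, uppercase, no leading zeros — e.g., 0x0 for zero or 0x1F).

Byte[0]=C4: 2-byte lead. pending=1, acc=0x4
Byte[1]=BD: continuation. acc=(acc<<6)|0x3D=0x13D, pending=0
Byte[2]=F0: 4-byte lead. pending=3, acc=0x0
Byte[3]=97: continuation. acc=(acc<<6)|0x17=0x17, pending=2
Byte[4]=95: continuation. acc=(acc<<6)|0x15=0x5D5, pending=1
Byte[5]=80: continuation. acc=(acc<<6)|0x00=0x17540, pending=0

Answer: 0 0x17540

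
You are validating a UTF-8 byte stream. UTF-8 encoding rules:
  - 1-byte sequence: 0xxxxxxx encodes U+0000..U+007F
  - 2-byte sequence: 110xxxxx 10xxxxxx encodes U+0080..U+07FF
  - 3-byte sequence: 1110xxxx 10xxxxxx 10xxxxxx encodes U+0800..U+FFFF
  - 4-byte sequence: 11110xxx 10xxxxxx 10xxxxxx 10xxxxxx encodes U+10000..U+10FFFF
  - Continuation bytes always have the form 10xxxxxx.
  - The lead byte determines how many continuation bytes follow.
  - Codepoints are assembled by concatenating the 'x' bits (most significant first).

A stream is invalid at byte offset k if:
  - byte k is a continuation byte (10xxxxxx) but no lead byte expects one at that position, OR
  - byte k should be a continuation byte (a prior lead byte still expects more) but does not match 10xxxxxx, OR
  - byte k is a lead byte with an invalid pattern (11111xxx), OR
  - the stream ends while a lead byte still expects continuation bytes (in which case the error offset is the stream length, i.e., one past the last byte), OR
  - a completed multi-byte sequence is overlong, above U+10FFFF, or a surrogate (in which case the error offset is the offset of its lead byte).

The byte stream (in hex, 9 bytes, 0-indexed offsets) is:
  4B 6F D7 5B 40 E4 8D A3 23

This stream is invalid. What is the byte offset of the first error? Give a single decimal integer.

Answer: 3

Derivation:
Byte[0]=4B: 1-byte ASCII. cp=U+004B
Byte[1]=6F: 1-byte ASCII. cp=U+006F
Byte[2]=D7: 2-byte lead, need 1 cont bytes. acc=0x17
Byte[3]=5B: expected 10xxxxxx continuation. INVALID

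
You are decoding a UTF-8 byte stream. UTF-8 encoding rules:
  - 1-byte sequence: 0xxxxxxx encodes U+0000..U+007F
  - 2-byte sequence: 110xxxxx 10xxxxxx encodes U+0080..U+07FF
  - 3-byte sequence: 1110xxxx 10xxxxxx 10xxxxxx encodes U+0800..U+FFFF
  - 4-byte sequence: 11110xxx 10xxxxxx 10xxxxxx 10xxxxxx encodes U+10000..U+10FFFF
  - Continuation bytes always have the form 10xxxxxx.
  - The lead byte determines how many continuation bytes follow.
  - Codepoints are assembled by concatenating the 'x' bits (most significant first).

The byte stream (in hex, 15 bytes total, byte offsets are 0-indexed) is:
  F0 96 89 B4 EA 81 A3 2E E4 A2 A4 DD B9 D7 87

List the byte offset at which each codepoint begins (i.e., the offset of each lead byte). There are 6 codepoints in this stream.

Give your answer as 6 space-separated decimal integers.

Byte[0]=F0: 4-byte lead, need 3 cont bytes. acc=0x0
Byte[1]=96: continuation. acc=(acc<<6)|0x16=0x16
Byte[2]=89: continuation. acc=(acc<<6)|0x09=0x589
Byte[3]=B4: continuation. acc=(acc<<6)|0x34=0x16274
Completed: cp=U+16274 (starts at byte 0)
Byte[4]=EA: 3-byte lead, need 2 cont bytes. acc=0xA
Byte[5]=81: continuation. acc=(acc<<6)|0x01=0x281
Byte[6]=A3: continuation. acc=(acc<<6)|0x23=0xA063
Completed: cp=U+A063 (starts at byte 4)
Byte[7]=2E: 1-byte ASCII. cp=U+002E
Byte[8]=E4: 3-byte lead, need 2 cont bytes. acc=0x4
Byte[9]=A2: continuation. acc=(acc<<6)|0x22=0x122
Byte[10]=A4: continuation. acc=(acc<<6)|0x24=0x48A4
Completed: cp=U+48A4 (starts at byte 8)
Byte[11]=DD: 2-byte lead, need 1 cont bytes. acc=0x1D
Byte[12]=B9: continuation. acc=(acc<<6)|0x39=0x779
Completed: cp=U+0779 (starts at byte 11)
Byte[13]=D7: 2-byte lead, need 1 cont bytes. acc=0x17
Byte[14]=87: continuation. acc=(acc<<6)|0x07=0x5C7
Completed: cp=U+05C7 (starts at byte 13)

Answer: 0 4 7 8 11 13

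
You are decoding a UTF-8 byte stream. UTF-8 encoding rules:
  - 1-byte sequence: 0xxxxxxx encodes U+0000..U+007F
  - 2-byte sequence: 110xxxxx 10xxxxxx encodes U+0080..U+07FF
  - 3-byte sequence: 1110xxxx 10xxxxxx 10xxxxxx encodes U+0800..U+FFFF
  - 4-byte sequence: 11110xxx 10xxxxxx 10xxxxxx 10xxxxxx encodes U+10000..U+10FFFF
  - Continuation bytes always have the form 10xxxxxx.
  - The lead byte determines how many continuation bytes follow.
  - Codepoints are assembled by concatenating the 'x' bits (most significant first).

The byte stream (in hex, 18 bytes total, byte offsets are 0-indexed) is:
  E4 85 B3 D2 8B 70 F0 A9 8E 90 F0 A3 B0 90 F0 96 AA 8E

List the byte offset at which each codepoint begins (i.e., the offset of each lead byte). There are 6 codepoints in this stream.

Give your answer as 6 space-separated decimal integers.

Answer: 0 3 5 6 10 14

Derivation:
Byte[0]=E4: 3-byte lead, need 2 cont bytes. acc=0x4
Byte[1]=85: continuation. acc=(acc<<6)|0x05=0x105
Byte[2]=B3: continuation. acc=(acc<<6)|0x33=0x4173
Completed: cp=U+4173 (starts at byte 0)
Byte[3]=D2: 2-byte lead, need 1 cont bytes. acc=0x12
Byte[4]=8B: continuation. acc=(acc<<6)|0x0B=0x48B
Completed: cp=U+048B (starts at byte 3)
Byte[5]=70: 1-byte ASCII. cp=U+0070
Byte[6]=F0: 4-byte lead, need 3 cont bytes. acc=0x0
Byte[7]=A9: continuation. acc=(acc<<6)|0x29=0x29
Byte[8]=8E: continuation. acc=(acc<<6)|0x0E=0xA4E
Byte[9]=90: continuation. acc=(acc<<6)|0x10=0x29390
Completed: cp=U+29390 (starts at byte 6)
Byte[10]=F0: 4-byte lead, need 3 cont bytes. acc=0x0
Byte[11]=A3: continuation. acc=(acc<<6)|0x23=0x23
Byte[12]=B0: continuation. acc=(acc<<6)|0x30=0x8F0
Byte[13]=90: continuation. acc=(acc<<6)|0x10=0x23C10
Completed: cp=U+23C10 (starts at byte 10)
Byte[14]=F0: 4-byte lead, need 3 cont bytes. acc=0x0
Byte[15]=96: continuation. acc=(acc<<6)|0x16=0x16
Byte[16]=AA: continuation. acc=(acc<<6)|0x2A=0x5AA
Byte[17]=8E: continuation. acc=(acc<<6)|0x0E=0x16A8E
Completed: cp=U+16A8E (starts at byte 14)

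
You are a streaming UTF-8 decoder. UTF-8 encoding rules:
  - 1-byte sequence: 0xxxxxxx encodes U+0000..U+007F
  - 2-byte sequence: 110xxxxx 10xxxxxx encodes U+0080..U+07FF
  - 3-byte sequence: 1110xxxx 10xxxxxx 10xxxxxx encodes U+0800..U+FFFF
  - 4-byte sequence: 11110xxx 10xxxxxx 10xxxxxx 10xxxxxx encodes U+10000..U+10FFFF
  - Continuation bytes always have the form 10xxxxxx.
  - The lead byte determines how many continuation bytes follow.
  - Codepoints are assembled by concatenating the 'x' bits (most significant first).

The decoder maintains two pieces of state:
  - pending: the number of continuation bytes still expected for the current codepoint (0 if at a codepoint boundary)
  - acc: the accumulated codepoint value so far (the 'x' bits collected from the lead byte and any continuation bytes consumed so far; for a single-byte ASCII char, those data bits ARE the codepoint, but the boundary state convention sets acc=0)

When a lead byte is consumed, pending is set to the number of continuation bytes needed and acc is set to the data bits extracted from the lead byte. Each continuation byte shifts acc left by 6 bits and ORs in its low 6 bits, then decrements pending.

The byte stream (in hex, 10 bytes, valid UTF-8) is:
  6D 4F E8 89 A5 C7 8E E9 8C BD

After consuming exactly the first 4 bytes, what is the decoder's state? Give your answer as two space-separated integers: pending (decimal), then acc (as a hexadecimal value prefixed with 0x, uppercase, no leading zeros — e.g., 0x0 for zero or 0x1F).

Byte[0]=6D: 1-byte. pending=0, acc=0x0
Byte[1]=4F: 1-byte. pending=0, acc=0x0
Byte[2]=E8: 3-byte lead. pending=2, acc=0x8
Byte[3]=89: continuation. acc=(acc<<6)|0x09=0x209, pending=1

Answer: 1 0x209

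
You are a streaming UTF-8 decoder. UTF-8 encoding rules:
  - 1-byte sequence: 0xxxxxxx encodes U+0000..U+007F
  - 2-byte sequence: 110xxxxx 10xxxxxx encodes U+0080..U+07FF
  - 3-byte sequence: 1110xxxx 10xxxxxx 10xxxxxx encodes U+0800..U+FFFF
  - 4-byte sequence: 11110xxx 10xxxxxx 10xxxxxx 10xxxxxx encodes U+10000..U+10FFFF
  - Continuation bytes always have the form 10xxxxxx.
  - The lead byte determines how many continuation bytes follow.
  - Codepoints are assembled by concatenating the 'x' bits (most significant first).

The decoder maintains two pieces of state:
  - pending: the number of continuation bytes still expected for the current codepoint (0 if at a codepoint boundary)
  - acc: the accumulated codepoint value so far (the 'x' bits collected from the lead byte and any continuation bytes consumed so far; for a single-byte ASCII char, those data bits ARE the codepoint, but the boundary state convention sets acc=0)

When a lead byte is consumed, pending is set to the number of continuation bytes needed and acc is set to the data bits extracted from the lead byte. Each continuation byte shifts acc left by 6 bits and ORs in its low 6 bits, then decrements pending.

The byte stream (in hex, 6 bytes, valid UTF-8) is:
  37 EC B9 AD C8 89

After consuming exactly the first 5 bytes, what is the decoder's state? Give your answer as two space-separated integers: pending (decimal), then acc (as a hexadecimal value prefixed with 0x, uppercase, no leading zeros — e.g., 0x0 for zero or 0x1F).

Answer: 1 0x8

Derivation:
Byte[0]=37: 1-byte. pending=0, acc=0x0
Byte[1]=EC: 3-byte lead. pending=2, acc=0xC
Byte[2]=B9: continuation. acc=(acc<<6)|0x39=0x339, pending=1
Byte[3]=AD: continuation. acc=(acc<<6)|0x2D=0xCE6D, pending=0
Byte[4]=C8: 2-byte lead. pending=1, acc=0x8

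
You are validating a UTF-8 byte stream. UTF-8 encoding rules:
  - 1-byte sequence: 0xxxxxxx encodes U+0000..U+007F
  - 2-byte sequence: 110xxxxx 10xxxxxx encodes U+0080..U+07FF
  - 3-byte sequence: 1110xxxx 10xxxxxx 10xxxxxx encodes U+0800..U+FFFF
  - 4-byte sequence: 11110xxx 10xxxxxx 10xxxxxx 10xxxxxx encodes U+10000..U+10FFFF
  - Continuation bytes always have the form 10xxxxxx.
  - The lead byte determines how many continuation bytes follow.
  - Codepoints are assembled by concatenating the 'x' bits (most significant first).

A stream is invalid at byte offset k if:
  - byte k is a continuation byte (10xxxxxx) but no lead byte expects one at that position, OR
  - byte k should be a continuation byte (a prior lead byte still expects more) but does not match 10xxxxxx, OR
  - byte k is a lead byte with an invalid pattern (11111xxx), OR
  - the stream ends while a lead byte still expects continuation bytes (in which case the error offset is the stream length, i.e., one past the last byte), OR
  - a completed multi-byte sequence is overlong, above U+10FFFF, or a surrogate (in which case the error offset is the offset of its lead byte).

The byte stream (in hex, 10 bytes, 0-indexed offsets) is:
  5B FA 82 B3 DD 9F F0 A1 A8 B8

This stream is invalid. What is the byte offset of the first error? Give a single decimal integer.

Answer: 1

Derivation:
Byte[0]=5B: 1-byte ASCII. cp=U+005B
Byte[1]=FA: INVALID lead byte (not 0xxx/110x/1110/11110)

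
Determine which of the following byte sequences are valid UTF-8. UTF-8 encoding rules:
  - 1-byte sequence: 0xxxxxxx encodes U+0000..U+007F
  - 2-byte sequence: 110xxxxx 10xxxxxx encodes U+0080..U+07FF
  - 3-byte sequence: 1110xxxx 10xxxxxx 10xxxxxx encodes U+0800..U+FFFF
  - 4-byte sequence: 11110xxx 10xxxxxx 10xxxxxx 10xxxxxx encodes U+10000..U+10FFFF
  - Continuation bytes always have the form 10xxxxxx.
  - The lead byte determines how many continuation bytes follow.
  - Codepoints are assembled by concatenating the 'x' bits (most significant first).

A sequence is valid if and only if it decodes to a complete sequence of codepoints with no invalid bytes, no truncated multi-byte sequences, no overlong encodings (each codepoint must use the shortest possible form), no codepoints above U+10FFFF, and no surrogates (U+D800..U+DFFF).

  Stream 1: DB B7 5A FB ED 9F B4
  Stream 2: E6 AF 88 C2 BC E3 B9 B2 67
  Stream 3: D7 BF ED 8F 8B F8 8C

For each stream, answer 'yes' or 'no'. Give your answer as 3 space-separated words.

Stream 1: error at byte offset 3. INVALID
Stream 2: decodes cleanly. VALID
Stream 3: error at byte offset 5. INVALID

Answer: no yes no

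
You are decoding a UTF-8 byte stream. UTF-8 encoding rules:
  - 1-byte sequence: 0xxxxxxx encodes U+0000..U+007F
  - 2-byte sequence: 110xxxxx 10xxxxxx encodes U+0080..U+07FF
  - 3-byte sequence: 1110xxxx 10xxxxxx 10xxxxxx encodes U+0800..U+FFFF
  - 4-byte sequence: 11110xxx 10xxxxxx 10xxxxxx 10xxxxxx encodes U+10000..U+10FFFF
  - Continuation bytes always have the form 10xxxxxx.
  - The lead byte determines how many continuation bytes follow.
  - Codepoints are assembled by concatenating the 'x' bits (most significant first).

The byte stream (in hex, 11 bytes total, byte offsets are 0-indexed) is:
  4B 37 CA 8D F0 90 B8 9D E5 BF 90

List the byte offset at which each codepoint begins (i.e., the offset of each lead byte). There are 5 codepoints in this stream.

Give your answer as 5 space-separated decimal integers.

Answer: 0 1 2 4 8

Derivation:
Byte[0]=4B: 1-byte ASCII. cp=U+004B
Byte[1]=37: 1-byte ASCII. cp=U+0037
Byte[2]=CA: 2-byte lead, need 1 cont bytes. acc=0xA
Byte[3]=8D: continuation. acc=(acc<<6)|0x0D=0x28D
Completed: cp=U+028D (starts at byte 2)
Byte[4]=F0: 4-byte lead, need 3 cont bytes. acc=0x0
Byte[5]=90: continuation. acc=(acc<<6)|0x10=0x10
Byte[6]=B8: continuation. acc=(acc<<6)|0x38=0x438
Byte[7]=9D: continuation. acc=(acc<<6)|0x1D=0x10E1D
Completed: cp=U+10E1D (starts at byte 4)
Byte[8]=E5: 3-byte lead, need 2 cont bytes. acc=0x5
Byte[9]=BF: continuation. acc=(acc<<6)|0x3F=0x17F
Byte[10]=90: continuation. acc=(acc<<6)|0x10=0x5FD0
Completed: cp=U+5FD0 (starts at byte 8)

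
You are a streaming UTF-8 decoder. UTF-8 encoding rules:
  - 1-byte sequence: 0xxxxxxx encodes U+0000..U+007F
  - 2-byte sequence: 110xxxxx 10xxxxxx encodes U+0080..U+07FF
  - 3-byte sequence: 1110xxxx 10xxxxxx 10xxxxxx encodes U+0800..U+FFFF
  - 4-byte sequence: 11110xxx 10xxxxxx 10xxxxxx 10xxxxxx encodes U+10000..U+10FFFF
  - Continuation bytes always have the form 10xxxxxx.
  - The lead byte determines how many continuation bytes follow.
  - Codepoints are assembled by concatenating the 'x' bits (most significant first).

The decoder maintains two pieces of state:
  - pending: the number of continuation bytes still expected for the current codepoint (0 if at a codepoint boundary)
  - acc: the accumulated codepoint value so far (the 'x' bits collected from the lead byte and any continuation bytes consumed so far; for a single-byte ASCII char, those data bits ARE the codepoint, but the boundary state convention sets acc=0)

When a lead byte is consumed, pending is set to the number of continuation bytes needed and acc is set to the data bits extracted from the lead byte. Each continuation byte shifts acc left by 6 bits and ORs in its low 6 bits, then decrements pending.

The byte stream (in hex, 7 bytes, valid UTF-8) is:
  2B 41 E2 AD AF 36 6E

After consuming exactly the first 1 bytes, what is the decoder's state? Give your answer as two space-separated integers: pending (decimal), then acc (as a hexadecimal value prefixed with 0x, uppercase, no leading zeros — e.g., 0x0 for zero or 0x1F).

Answer: 0 0x0

Derivation:
Byte[0]=2B: 1-byte. pending=0, acc=0x0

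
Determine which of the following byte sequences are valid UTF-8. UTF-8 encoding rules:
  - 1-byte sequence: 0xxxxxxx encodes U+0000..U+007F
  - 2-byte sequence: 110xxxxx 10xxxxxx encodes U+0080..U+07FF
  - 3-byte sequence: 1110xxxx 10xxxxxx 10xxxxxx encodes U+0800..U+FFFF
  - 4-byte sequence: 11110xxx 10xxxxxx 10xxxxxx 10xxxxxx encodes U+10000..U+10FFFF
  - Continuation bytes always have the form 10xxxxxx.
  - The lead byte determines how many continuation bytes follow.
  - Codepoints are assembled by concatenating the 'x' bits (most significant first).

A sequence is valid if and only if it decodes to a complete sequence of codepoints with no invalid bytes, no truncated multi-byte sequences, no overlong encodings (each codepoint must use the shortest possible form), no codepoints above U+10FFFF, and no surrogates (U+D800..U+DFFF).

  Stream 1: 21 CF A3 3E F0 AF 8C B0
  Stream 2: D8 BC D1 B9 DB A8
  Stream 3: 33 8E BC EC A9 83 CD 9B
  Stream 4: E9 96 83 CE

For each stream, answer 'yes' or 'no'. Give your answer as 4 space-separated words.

Stream 1: decodes cleanly. VALID
Stream 2: decodes cleanly. VALID
Stream 3: error at byte offset 1. INVALID
Stream 4: error at byte offset 4. INVALID

Answer: yes yes no no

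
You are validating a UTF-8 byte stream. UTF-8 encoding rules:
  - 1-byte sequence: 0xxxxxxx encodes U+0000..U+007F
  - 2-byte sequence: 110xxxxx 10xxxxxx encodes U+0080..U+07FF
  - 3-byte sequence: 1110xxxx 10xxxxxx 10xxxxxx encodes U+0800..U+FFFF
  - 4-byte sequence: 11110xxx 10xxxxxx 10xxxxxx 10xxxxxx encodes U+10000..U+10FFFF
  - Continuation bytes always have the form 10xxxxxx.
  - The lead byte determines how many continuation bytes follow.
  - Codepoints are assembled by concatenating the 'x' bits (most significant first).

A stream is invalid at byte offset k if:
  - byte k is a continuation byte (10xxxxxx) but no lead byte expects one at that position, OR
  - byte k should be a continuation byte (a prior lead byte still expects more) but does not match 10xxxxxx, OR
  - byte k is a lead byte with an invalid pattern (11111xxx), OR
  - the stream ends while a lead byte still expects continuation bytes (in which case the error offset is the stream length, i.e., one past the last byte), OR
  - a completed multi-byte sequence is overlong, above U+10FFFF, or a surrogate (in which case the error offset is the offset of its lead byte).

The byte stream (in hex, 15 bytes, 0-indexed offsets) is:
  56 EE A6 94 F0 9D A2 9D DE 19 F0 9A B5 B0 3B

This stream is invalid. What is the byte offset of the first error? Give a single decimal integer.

Answer: 9

Derivation:
Byte[0]=56: 1-byte ASCII. cp=U+0056
Byte[1]=EE: 3-byte lead, need 2 cont bytes. acc=0xE
Byte[2]=A6: continuation. acc=(acc<<6)|0x26=0x3A6
Byte[3]=94: continuation. acc=(acc<<6)|0x14=0xE994
Completed: cp=U+E994 (starts at byte 1)
Byte[4]=F0: 4-byte lead, need 3 cont bytes. acc=0x0
Byte[5]=9D: continuation. acc=(acc<<6)|0x1D=0x1D
Byte[6]=A2: continuation. acc=(acc<<6)|0x22=0x762
Byte[7]=9D: continuation. acc=(acc<<6)|0x1D=0x1D89D
Completed: cp=U+1D89D (starts at byte 4)
Byte[8]=DE: 2-byte lead, need 1 cont bytes. acc=0x1E
Byte[9]=19: expected 10xxxxxx continuation. INVALID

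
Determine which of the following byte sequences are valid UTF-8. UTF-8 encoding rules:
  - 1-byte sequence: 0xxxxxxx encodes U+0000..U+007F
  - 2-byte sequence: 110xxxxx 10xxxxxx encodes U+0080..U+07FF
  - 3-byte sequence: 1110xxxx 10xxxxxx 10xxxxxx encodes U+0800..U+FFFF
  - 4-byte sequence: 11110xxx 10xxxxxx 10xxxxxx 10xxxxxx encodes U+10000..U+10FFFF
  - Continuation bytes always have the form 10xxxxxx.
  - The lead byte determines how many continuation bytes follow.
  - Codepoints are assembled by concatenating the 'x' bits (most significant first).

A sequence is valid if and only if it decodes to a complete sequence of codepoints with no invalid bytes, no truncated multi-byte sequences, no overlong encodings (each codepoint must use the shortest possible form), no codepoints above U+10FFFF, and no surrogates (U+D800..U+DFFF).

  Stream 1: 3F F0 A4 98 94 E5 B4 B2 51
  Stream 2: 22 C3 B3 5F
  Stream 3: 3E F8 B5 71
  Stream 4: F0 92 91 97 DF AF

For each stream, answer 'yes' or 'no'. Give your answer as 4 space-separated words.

Stream 1: decodes cleanly. VALID
Stream 2: decodes cleanly. VALID
Stream 3: error at byte offset 1. INVALID
Stream 4: decodes cleanly. VALID

Answer: yes yes no yes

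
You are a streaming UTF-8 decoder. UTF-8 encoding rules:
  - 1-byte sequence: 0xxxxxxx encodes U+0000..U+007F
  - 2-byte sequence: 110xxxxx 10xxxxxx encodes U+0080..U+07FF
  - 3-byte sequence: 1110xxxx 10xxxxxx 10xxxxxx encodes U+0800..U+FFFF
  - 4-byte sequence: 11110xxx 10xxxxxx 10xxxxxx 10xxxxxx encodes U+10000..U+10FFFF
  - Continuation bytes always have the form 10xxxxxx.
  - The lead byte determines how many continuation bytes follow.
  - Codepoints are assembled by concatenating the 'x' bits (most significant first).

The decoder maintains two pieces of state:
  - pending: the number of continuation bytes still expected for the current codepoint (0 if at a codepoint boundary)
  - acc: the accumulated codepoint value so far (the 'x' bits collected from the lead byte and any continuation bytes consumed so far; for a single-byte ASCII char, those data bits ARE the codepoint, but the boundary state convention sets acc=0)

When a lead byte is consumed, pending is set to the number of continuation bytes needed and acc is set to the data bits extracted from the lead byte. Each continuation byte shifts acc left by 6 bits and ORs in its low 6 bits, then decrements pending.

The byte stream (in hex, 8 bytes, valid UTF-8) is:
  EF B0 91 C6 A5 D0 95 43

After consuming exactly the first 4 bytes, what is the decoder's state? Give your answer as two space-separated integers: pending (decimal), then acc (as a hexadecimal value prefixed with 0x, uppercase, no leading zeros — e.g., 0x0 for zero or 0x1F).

Byte[0]=EF: 3-byte lead. pending=2, acc=0xF
Byte[1]=B0: continuation. acc=(acc<<6)|0x30=0x3F0, pending=1
Byte[2]=91: continuation. acc=(acc<<6)|0x11=0xFC11, pending=0
Byte[3]=C6: 2-byte lead. pending=1, acc=0x6

Answer: 1 0x6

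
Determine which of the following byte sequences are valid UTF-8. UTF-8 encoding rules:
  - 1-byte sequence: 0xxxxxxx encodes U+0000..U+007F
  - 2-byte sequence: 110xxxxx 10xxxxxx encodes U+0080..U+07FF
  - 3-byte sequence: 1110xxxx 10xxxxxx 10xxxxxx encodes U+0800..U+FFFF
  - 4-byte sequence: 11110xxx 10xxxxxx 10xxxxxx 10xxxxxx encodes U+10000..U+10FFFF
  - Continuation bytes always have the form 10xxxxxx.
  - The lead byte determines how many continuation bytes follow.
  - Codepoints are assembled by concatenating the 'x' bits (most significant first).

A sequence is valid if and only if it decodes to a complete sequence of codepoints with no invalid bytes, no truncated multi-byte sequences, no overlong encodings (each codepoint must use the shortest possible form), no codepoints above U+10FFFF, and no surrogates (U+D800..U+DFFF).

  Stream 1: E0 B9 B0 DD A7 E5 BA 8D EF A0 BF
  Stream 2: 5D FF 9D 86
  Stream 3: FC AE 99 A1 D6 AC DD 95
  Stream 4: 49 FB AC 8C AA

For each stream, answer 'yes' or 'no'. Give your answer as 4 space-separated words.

Answer: yes no no no

Derivation:
Stream 1: decodes cleanly. VALID
Stream 2: error at byte offset 1. INVALID
Stream 3: error at byte offset 0. INVALID
Stream 4: error at byte offset 1. INVALID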